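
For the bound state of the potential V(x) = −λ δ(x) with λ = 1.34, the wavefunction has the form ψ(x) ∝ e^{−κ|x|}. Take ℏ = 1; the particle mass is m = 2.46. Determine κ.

Integrate −(ℏ²/2m)ψ'' − λδ(x)ψ = Eψ from −ε to +ε: the ψ'' term gives ψ'(0⁺) − ψ'(0⁻) and the δ term gives −(2mλ/ℏ²)ψ(0).
With ψ ∝ e^{−κ|x|} this yields −2κ = −2mλ/ℏ², so κ = mλ/ℏ² = 3.296.

κ = 3.30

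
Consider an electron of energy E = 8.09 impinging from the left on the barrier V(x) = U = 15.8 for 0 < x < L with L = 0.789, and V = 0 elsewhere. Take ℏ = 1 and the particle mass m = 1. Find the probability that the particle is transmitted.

T = 0.00811

E < U: inside the barrier ψ ∝ e^{±κx} with κ = √(2m(U − E))/ℏ = 3.927.
κL = 3.098, sinh(κL) = 11.06.
Matching ψ, ψ′ at both faces gives T = [1 + U² sinh²(κL) / (4E(U − E))]⁻¹ = 1/123.3 = 0.00811.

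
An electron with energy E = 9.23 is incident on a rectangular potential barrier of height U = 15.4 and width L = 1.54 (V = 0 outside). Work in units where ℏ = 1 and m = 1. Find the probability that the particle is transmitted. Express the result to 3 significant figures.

T = 0.0000769

Since E < U the interior solution is evanescent with decay constant κ = √(2m(U − E))/ℏ = 3.513.
κL = 5.410, sinh(κL) = 111.8.
Matching ψ, ψ′ at both faces gives T = [1 + U² sinh²(κL) / (4E(U − E))]⁻¹ = 1/13010 = 0.0000769.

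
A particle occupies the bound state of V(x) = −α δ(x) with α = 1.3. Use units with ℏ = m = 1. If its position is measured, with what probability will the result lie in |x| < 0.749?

P = 0.857

The normalised bound state is ψ = √κ e^{−κ|x|} with κ = mα/ℏ² = 1.300.
P(|x| < d) = ∫_{−d}^{d} κ e^{−2κ|x|} dx = 1 − e^{−2κd} = 1 − e^{−1.947} = 0.8574.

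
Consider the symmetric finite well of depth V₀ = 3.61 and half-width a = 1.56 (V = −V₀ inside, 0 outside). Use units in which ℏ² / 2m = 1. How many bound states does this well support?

The dimensionless depth is z₀ = a√(2mV₀)/ℏ = 1.56 × √(3.610) = 2.964.
A new bound state (alternating even/odd) appears each time z₀ passes a multiple of π/2, so N = ⌊2z₀/π⌋ + 1 = ⌊1.887⌋ + 1 = 2.

N = 2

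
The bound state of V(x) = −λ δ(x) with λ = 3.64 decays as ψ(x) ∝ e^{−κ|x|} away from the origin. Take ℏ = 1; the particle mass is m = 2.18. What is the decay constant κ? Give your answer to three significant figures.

κ = 7.94

Integrating the TISE across x = 0 gives the cusp condition ψ'(0⁺) − ψ'(0⁻) = −(2mλ/ℏ²)ψ(0).
With ψ ∝ e^{−κ|x|} this yields −2κ = −2mλ/ℏ², so κ = mλ/ℏ² = 7.935.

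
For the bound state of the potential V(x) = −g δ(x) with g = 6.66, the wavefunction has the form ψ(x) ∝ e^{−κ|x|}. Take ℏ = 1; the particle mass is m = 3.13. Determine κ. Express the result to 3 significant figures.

Integrating the TISE across x = 0 gives the cusp condition ψ'(0⁺) − ψ'(0⁻) = −(2mg/ℏ²)ψ(0).
With ψ ∝ e^{−κ|x|} this yields −2κ = −2mg/ℏ², so κ = mg/ℏ² = 20.85.

κ = 20.8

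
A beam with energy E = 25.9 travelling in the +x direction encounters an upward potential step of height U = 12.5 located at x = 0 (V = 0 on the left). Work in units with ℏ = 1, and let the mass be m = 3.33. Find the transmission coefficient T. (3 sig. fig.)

On each side the TISE gives plane waves with k = √(2m(E − V))/ℏ: k₁ = √(2·3.33·25.9) = 13.13, k₂ = √(2·3.33·13.4) = 9.447.
Continuity of ψ and ψ′ at the step yields the reflection amplitude r = (k₁ − k₂)/(k₁ + k₂) = 0.1633; thus R = |r|² = 0.02666, T = 0.9733.

T = 0.973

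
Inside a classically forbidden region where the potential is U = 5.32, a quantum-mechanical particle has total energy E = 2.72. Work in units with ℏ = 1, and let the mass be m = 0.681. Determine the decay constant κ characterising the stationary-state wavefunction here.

Since E < U the TISE in this region is ψ'' = κ²ψ with κ = √(2m(U − E))/ℏ.
κ = √(2 × 0.681 × 2.6) = 1.882.

κ = 1.88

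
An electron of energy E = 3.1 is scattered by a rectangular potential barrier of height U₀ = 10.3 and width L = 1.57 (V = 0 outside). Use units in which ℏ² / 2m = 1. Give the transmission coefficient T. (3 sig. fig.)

T = 0.000738

Since E < U₀ the interior solution is evanescent with decay constant κ = √(2m(U₀ − E))/ℏ = 2.683.
κL = 4.213, sinh(κL) = 33.76.
Matching ψ, ψ′ at both faces gives T = [1 + U₀² sinh²(κL) / (4E(U₀ − E))]⁻¹ = 1/1356 = 0.000738.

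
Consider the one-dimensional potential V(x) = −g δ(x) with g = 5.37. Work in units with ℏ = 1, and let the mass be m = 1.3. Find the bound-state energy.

E = -18.7

For x ≠ 0 the bound state is ψ ∝ e^{−κ|x|}; integrating the TISE across the delta gives the cusp condition 2κ = 2mg/ℏ², so κ = 6.981.
Then E = −ℏ²κ²/(2m) = −mg²/(2ℏ²) = -18.74.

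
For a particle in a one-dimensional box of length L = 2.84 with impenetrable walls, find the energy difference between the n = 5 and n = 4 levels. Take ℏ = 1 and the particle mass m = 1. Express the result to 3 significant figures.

E_n = n²π²ℏ²/(2mL²), so ΔE = (5² − 4²) π²ℏ²/(2mL²).
ΔE = 9 × π² / (2 × 1 × 2.84²) = 5.506.

ΔE = 5.51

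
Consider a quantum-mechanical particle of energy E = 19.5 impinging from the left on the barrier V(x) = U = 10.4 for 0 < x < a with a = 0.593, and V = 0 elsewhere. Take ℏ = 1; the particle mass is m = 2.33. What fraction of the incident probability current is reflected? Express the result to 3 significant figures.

E > U: inside the barrier k₂ = √(2m(E − U))/ℏ = 6.512, k₂a = 3.862.
Matching at both interfaces gives T⁻¹ = 1 + U² sin²(k₂a) / [4E(E − U)] = 1.066, hence T = 0.938.
R = 1 − T = 0.0621.

R = 0.0621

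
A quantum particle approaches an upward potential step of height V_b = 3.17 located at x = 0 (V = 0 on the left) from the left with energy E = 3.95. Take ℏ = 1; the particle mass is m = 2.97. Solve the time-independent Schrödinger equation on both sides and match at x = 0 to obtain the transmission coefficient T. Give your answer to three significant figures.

On each side the TISE gives plane waves with k = √(2m(E − V))/ℏ: k₁ = √(2·2.97·3.95) = 4.844, k₂ = √(2·2.97·0.78) = 2.152.
Matching ψ and ψ′ at x = 0 gives r = (k₁ − k₂)/(k₁ + k₂), so R = r² = 0.1480 and T = 1 − R = 0.8520.

T = 0.852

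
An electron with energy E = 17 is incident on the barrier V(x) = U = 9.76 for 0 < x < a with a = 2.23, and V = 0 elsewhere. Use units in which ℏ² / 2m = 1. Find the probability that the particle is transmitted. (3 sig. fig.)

T = 0.985

E > U: inside the barrier k₂ = √(2m(E − U))/ℏ = 2.691, k₂a = 6.000.
Matching at both interfaces gives T⁻¹ = 1 + U² sin²(k₂a) / [4E(E − U)] = 1.015, hence T = 0.985.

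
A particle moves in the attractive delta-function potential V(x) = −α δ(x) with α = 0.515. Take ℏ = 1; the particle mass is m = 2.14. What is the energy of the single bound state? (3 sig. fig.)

E = -0.284

The bound state is ψ(x) = √κ e^{−κ|x|}. The derivative jump ψ'(0⁺) − ψ'(0⁻) = −(2mα/ℏ²)ψ(0) fixes κ = mα/ℏ² = 1.102.
Then E = −ℏ²κ²/(2m) = −mα²/(2ℏ²) = -0.2838.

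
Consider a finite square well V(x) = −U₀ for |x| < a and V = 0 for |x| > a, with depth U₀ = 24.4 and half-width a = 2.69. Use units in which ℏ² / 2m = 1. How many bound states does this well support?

The dimensionless depth is z₀ = a√(2mU₀)/ℏ = 2.69 × √(24.40) = 13.29.
The even/odd transcendental equations gain one root per π/2 in z₀, giving N = 1 + ⌊2z₀/π⌋ = 1 + ⌊8.459⌋ = 9.

N = 9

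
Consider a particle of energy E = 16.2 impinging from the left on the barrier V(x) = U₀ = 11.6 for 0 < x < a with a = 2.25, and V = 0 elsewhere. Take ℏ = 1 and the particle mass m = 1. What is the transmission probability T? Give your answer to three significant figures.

T = 0.893

Above the barrier the interior wavenumber is k₂ = √(2m(E − U₀))/ℏ = 3.033, giving phase k₂a = 6.825.
Matching at both interfaces gives T⁻¹ = 1 + U₀² sin²(k₂a) / [4E(E − U₀)] = 1.120, hence T = 0.893.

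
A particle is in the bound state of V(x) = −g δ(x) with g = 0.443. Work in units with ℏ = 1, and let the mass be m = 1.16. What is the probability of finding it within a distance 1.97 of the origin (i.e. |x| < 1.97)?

P = 0.868

The normalised bound state is ψ = √κ e^{−κ|x|} with κ = mg/ℏ² = 0.5139.
P(|x| < d) = ∫_{−d}^{d} κ e^{−2κ|x|} dx = 1 − e^{−2κd} = 1 − e^{−2.025} = 0.8680.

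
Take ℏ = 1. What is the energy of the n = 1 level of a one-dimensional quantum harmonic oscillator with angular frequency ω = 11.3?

E = 17.0

The oscillator eigenvalues are E_n = ℏω(n + ½), so E_1 = 11.3 × 1.5 = 16.95.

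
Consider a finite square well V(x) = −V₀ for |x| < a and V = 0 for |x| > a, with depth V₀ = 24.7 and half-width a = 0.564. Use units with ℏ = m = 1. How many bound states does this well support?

N = 3

The dimensionless depth is z₀ = a√(2mV₀)/ℏ = 0.564 × √(49.40) = 3.964.
The even/odd transcendental equations gain one root per π/2 in z₀, giving N = 1 + ⌊2z₀/π⌋ = 1 + ⌊2.524⌋ = 3.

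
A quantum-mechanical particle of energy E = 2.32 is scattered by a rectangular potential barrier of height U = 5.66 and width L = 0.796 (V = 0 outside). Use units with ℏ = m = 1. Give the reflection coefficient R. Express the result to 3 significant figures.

R = 0.939

E < U: inside the barrier ψ ∝ e^{±κx} with κ = √(2m(U − E))/ℏ = 2.585.
κL = 2.057, sinh(κL) = 3.849.
The exact tunnelling result is T⁻¹ = 1 + U² sinh²(κL) / [4E(U − E)] = 16.31, so T = 0.0613.
R = 1 − T = 0.939.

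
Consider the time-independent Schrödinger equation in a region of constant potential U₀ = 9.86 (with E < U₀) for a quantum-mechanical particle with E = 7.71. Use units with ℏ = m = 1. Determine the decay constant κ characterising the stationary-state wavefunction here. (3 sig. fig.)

κ = 2.07

Since E < U₀ the TISE in this region is ψ'' = κ²ψ with κ = √(2m(U₀ − E))/ℏ.
κ = √(2 × 1 × 2.15) = 2.074.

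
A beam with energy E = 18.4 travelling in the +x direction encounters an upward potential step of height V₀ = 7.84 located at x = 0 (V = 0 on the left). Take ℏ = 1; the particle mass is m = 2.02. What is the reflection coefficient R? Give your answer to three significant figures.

R = 0.0190

On each side the TISE gives plane waves with k = √(2m(E − V))/ℏ: k₁ = √(2·2.02·18.4) = 8.622, k₂ = √(2·2.02·10.56) = 6.532.
Continuity of ψ and ψ′ at the step yields the reflection amplitude r = (k₁ − k₂)/(k₁ + k₂) = 0.1379; thus R = |r|² = 0.01903, T = 0.9810.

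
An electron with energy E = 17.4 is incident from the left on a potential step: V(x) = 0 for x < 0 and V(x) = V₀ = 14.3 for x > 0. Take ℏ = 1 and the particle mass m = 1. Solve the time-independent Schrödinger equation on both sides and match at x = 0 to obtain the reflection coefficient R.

R = 0.165

The wavenumbers are k₁ = √(2mE)/ℏ = 5.899 on the left and k₂ = √(2m(E − V₀))/ℏ = 2.490 on the right.
Matching ψ and ψ′ at x = 0 gives r = (k₁ − k₂)/(k₁ + k₂), so R = r² = 0.1651 and T = 1 − R = 0.8349.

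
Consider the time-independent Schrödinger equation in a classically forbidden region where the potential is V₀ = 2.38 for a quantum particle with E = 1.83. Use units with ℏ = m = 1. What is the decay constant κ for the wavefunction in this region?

Since E < V₀ the TISE in this region is ψ'' = κ²ψ with κ = √(2m(V₀ − E))/ℏ.
κ = √(2 × 1 × 0.55) = 1.049.

κ = 1.05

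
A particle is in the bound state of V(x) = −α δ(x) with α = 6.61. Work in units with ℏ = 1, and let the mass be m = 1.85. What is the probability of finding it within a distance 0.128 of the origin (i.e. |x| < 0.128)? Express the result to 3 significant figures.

P = 0.956

The normalised bound state is ψ = √κ e^{−κ|x|} with κ = mα/ℏ² = 12.23.
P(|x| < d) = ∫_{−d}^{d} κ e^{−2κ|x|} dx = 1 − e^{−2κd} = 1 − e^{−3.130} = 0.9563.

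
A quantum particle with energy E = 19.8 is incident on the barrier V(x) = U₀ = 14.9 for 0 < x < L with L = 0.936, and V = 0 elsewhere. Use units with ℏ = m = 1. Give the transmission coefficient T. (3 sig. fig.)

Above the barrier the interior wavenumber is k₂ = √(2m(E − U₀))/ℏ = 3.130, giving phase k₂L = 2.930.
T = [1 + U₀² sin²(k₂L) / (4E(E − U₀))]⁻¹ = 1/1.025 = 0.975.

T = 0.975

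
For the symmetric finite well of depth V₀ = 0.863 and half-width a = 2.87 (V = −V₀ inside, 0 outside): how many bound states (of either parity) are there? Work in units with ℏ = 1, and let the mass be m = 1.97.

N = 4

Define the well-strength parameter z₀ = (a/ℏ)√(2mV₀) = 2.87 × √(2·1.97·0.863) = 5.292.
The even/odd transcendental equations gain one root per π/2 in z₀, giving N = 1 + ⌊2z₀/π⌋ = 1 + ⌊3.369⌋ = 4.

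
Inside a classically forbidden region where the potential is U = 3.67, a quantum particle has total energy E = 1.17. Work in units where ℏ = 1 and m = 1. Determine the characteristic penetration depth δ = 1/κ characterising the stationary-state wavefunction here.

Since E < U the TISE in this region is ψ'' = κ²ψ with κ = √(2m(U − E))/ℏ.
κ = √(2 × 1 × 2.5) = 2.236. The penetration depth is δ = 1/κ = 0.447.

δ = 0.447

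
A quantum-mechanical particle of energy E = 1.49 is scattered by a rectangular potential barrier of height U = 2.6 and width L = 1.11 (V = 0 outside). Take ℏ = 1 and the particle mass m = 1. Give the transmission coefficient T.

E < U: inside the barrier ψ ∝ e^{±κx} with κ = √(2m(U − E))/ℏ = 1.490.
κL = 1.654, sinh(κL) = 2.518.
Matching ψ, ψ′ at both faces gives T = [1 + U² sinh²(κL) / (4E(U − E))]⁻¹ = 1/7.478 = 0.134.

T = 0.134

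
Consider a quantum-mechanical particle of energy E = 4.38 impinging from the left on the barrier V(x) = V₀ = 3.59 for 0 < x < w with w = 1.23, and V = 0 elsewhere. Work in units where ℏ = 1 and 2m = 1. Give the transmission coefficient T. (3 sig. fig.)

T = 0.577

E > V₀: inside the barrier k₂ = √(2m(E − V₀))/ℏ = 0.8888, k₂w = 1.093.
T = [1 + V₀² sin²(k₂w) / (4E(E − V₀))]⁻¹ = 1/1.734 = 0.577.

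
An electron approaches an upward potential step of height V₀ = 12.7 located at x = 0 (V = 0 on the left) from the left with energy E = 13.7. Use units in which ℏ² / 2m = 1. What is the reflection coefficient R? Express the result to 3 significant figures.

R = 0.330

The wavenumbers are k₁ = √(2mE)/ℏ = 3.701 on the left and k₂ = √(2m(E − V₀))/ℏ = 1.000 on the right.
Continuity of ψ and ψ′ at the step yields the reflection amplitude r = (k₁ − k₂)/(k₁ + k₂) = 0.5746; thus R = |r|² = 0.3302, T = 0.6698.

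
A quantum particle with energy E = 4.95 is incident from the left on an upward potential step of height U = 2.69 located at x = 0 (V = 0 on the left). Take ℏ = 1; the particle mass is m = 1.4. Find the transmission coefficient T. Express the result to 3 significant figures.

The wavenumbers are k₁ = √(2mE)/ℏ = 3.723 on the left and k₂ = √(2m(E − U))/ℏ = 2.516 on the right.
Continuity of ψ and ψ′ at the step yields the reflection amplitude r = (k₁ − k₂)/(k₁ + k₂) = 0.1935; thus R = |r|² = 0.03746, T = 0.9625.

T = 0.963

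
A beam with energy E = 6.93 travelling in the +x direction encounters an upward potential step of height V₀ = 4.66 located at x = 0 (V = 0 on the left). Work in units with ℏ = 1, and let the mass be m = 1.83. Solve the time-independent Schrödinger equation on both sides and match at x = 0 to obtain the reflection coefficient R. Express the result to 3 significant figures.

R = 0.0740

The wavenumbers are k₁ = √(2mE)/ℏ = 5.036 on the left and k₂ = √(2m(E − V₀))/ℏ = 2.882 on the right.
Continuity of ψ and ψ′ at the step yields the reflection amplitude r = (k₁ − k₂)/(k₁ + k₂) = 0.2720; thus R = |r|² = 0.07398, T = 0.9260.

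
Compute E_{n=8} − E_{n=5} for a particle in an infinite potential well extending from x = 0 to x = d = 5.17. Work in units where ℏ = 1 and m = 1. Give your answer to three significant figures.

E_n = n²π²ℏ²/(2md²), so ΔE = (8² − 5²) π²ℏ²/(2md²).
ΔE = 39 × π² / (2 × 1 × 5.17²) = 7.200.

ΔE = 7.20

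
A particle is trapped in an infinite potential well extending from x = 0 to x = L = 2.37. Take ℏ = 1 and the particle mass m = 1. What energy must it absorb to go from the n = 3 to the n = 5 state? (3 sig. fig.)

E_n = n²π²ℏ²/(2mL²), so ΔE = (5² − 3²) π²ℏ²/(2mL²).
ΔE = 16 × π² / (2 × 1 × 2.37²) = 14.06.

ΔE = 14.1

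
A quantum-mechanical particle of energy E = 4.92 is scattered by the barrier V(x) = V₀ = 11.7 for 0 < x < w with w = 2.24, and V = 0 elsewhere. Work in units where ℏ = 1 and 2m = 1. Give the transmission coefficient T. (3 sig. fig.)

T = 0.0000335

E < V₀: inside the barrier ψ ∝ e^{±κx} with κ = √(2m(V₀ − E))/ℏ = 2.604.
κw = 5.833, sinh(κw) = 170.6.
The exact tunnelling result is T⁻¹ = 1 + V₀² sinh²(κw) / [4E(V₀ − E)] = 29870, so T = 0.0000335.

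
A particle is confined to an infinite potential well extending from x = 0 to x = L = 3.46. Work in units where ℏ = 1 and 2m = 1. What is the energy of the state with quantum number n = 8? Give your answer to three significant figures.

Requiring ψ(0) = ψ(L) = 0 quantises k = nπ/L, hence E_n = ℏ²k²/2m = n²π²ℏ²/(2mL²).
E_8 = 8² × π² / (2 × 0.5 × 3.46²) = 52.76.

E = 52.8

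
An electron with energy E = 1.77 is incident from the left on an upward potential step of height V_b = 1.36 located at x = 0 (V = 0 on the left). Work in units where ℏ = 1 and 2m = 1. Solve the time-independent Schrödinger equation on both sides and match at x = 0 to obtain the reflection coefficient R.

R = 0.123

On each side the TISE gives plane waves with k = √(2m(E − V))/ℏ: k₁ = √(2·½·1.77) = 1.330, k₂ = √(2·½·0.41) = 0.6403.
Continuity of ψ and ψ′ at the step yields the reflection amplitude r = (k₁ − k₂)/(k₁ + k₂) = 0.3502; thus R = |r|² = 0.1226, T = 0.8774.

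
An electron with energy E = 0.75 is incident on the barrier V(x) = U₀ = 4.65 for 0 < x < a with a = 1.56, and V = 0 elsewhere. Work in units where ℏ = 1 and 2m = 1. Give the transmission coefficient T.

Since E < U₀ the interior solution is evanescent with decay constant κ = √(2m(U₀ − E))/ℏ = 1.975.
κa = 3.081, sinh(κa) = 10.86.
Matching ψ, ψ′ at both faces gives T = [1 + U₀² sinh²(κa) / (4E(U₀ − E))]⁻¹ = 1/219.1 = 0.00456.

T = 0.00456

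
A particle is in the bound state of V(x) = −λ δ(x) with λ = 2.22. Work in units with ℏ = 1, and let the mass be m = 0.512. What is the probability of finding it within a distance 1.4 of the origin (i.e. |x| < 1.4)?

P = 0.959

The normalised bound state is ψ = √κ e^{−κ|x|} with κ = mλ/ℏ² = 1.137.
P(|x| < d) = ∫_{−d}^{d} κ e^{−2κ|x|} dx = 1 − e^{−2κd} = 1 − e^{−3.183} = 0.9585.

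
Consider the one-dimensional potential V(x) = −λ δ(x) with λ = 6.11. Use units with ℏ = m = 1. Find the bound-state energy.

For x ≠ 0 the bound state is ψ ∝ e^{−κ|x|}; integrating the TISE across the delta gives the cusp condition 2κ = 2mλ/ℏ², so κ = 6.110.
Then E = −ℏ²κ²/(2m) = −mλ²/(2ℏ²) = -18.67.

E = -18.7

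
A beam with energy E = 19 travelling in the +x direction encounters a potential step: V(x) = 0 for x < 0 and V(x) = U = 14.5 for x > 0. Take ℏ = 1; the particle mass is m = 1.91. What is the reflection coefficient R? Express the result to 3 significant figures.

On each side the TISE gives plane waves with k = √(2m(E − V))/ℏ: k₁ = √(2·1.91·19) = 8.519, k₂ = √(2·1.91·4.5) = 4.146.
Matching ψ and ψ′ at x = 0 gives r = (k₁ − k₂)/(k₁ + k₂), so R = r² = 0.1192 and T = 1 − R = 0.8808.

R = 0.119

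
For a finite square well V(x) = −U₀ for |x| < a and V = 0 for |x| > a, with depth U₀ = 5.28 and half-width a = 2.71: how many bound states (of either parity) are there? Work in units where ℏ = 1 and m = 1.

N = 6

Define the well-strength parameter z₀ = (a/ℏ)√(2mU₀) = 2.71 × √(2·1·5.28) = 8.806.
The even/odd transcendental equations gain one root per π/2 in z₀, giving N = 1 + ⌊2z₀/π⌋ = 1 + ⌊5.606⌋ = 6.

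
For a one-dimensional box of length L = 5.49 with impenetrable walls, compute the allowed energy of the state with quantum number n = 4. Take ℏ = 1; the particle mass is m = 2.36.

E = 1.11

Requiring ψ(0) = ψ(L) = 0 quantises k = nπ/L, hence E_n = ℏ²k²/2m = n²π²ℏ²/(2mL²).
E_4 = 4² × π² / (2 × 2.36 × 5.49²) = 1.110.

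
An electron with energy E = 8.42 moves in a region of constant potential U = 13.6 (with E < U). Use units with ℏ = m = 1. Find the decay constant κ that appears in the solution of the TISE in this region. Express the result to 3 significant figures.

κ = 3.22

Since E < U the TISE in this region is ψ'' = κ²ψ with κ = √(2m(U − E))/ℏ.
κ = √(2 × 1 × 5.18) = 3.219.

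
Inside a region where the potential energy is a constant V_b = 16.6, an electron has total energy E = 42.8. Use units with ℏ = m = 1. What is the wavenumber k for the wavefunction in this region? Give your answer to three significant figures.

With E > V_b the solution is oscillatory, ψ ∝ e^{±ikx} with k = √(2m(E − V_b))/ℏ.
k = √(2 × 1 × 26.2) = 7.239.

k = 7.24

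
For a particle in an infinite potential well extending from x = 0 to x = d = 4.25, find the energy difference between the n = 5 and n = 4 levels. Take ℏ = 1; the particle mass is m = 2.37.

ΔE = 1.04

E_n = n²π²ℏ²/(2md²), so ΔE = (5² − 4²) π²ℏ²/(2md²).
ΔE = 9 × π² / (2 × 2.37 × 4.25²) = 1.037.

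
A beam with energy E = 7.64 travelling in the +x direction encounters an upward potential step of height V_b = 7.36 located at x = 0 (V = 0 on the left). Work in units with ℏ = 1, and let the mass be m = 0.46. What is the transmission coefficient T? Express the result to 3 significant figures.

T = 0.539

The wavenumbers are k₁ = √(2mE)/ℏ = 2.651 on the left and k₂ = √(2m(E − V_b))/ℏ = 0.5075 on the right.
Matching ψ and ψ′ at x = 0 gives r = (k₁ − k₂)/(k₁ + k₂), so R = r² = 0.4606 and T = 1 − R = 0.5394.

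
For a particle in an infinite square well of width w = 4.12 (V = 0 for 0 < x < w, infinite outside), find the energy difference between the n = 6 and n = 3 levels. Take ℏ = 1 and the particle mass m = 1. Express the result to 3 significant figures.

ΔE = 7.85

E_n = n²π²ℏ²/(2mw²), so ΔE = (6² − 3²) π²ℏ²/(2mw²).
ΔE = 27 × π² / (2 × 1 × 4.12²) = 7.849.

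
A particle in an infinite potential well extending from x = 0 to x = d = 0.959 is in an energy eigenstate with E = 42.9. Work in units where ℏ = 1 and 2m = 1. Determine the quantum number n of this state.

From E_n = n²π²ℏ²/(2md²) invert to n = √(2md²E)/(πℏ).
n = (0.959/π) × √(2 × 0.5 × 42.9) = 1.999 → n = 2.

n = 2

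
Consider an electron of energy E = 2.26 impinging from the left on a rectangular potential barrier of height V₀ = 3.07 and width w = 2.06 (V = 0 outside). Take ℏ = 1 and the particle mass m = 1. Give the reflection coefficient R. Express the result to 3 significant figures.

Since E < V₀ the interior solution is evanescent with decay constant κ = √(2m(V₀ − E))/ℏ = 1.273.
κw = 2.622, sinh(κw) = 6.845.
The exact tunnelling result is T⁻¹ = 1 + V₀² sinh²(κw) / [4E(V₀ − E)] = 61.31, so T = 0.0163.
R = 1 − T = 0.984.

R = 0.984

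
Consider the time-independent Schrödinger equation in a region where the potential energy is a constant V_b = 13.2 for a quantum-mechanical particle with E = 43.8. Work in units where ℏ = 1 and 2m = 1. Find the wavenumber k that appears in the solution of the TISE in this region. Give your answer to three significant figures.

With E > V_b the solution is oscillatory, ψ ∝ e^{±ikx} with k = √(2m(E − V_b))/ℏ.
k = √(2 × 0.5 × 30.6) = 5.532.

k = 5.53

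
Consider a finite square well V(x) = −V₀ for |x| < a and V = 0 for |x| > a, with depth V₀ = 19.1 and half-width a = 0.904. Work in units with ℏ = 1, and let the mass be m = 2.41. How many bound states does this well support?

Define the well-strength parameter z₀ = (a/ℏ)√(2mV₀) = 0.904 × √(2·2.41·19.1) = 8.674.
The even/odd transcendental equations gain one root per π/2 in z₀, giving N = 1 + ⌊2z₀/π⌋ = 1 + ⌊5.522⌋ = 6.

N = 6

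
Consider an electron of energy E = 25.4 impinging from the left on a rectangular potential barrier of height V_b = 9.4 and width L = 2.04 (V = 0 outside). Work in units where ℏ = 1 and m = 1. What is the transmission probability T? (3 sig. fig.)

E > V_b: inside the barrier k₂ = √(2m(E − V_b))/ℏ = 5.657, k₂L = 11.54.
T = [1 + V_b² sin²(k₂L) / (4E(E − V_b))]⁻¹ = 1/1.040 = 0.962.

T = 0.962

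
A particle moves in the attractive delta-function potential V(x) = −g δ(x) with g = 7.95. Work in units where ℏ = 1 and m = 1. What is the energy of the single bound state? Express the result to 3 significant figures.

E = -31.6

The bound state is ψ(x) = √κ e^{−κ|x|}. The derivative jump ψ'(0⁺) − ψ'(0⁻) = −(2mg/ℏ²)ψ(0) fixes κ = mg/ℏ² = 7.950.
Then E = −ℏ²κ²/(2m) = −mg²/(2ℏ²) = -31.60.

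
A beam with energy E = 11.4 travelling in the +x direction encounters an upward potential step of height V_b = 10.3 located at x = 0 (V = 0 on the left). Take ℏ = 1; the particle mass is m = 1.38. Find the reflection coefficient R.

R = 0.277

The wavenumbers are k₁ = √(2mE)/ℏ = 5.609 on the left and k₂ = √(2m(E − V_b))/ℏ = 1.742 on the right.
Matching ψ and ψ′ at x = 0 gives r = (k₁ − k₂)/(k₁ + k₂), so R = r² = 0.2767 and T = 1 − R = 0.7233.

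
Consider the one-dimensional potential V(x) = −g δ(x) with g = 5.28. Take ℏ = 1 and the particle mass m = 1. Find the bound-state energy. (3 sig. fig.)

E = -13.9

For x ≠ 0 the bound state is ψ ∝ e^{−κ|x|}; integrating the TISE across the delta gives the cusp condition 2κ = 2mg/ℏ², so κ = 5.280.
Then E = −ℏ²κ²/(2m) = −mg²/(2ℏ²) = -13.94.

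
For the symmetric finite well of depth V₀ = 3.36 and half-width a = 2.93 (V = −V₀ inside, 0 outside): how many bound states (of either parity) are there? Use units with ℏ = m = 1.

N = 5

Define the well-strength parameter z₀ = (a/ℏ)√(2mV₀) = 2.93 × √(2·1·3.36) = 7.595.
A new bound state (alternating even/odd) appears each time z₀ passes a multiple of π/2, so N = ⌊2z₀/π⌋ + 1 = ⌊4.835⌋ + 1 = 5.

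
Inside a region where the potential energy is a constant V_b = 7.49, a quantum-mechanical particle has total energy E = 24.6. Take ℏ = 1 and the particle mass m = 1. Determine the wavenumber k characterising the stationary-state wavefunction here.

k = 5.85

With E > V_b the solution is oscillatory, ψ ∝ e^{±ikx} with k = √(2m(E − V_b))/ℏ.
k = √(2 × 1 × 17.11) = 5.850.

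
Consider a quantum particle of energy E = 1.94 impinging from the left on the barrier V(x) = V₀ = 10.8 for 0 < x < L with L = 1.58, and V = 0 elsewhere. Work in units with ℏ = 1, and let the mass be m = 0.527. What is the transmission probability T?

E < V₀: inside the barrier ψ ∝ e^{±κx} with κ = √(2m(V₀ − E))/ℏ = 3.056.
κL = 4.828, sinh(κL) = 62.50.
Matching ψ, ψ′ at both faces gives T = [1 + V₀² sinh²(κL) / (4E(V₀ − E))]⁻¹ = 1/6627 = 0.000151.

T = 0.000151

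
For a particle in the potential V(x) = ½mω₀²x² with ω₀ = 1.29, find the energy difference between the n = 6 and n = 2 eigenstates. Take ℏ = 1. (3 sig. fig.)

ΔE = 5.16

E_n = ℏω₀(n + ½), so ΔE = (6 − 2) ℏω₀ = 4 × 1.29 = 5.160.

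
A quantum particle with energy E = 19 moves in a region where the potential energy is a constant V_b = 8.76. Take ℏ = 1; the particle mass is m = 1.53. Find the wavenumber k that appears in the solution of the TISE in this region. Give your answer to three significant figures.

k = 5.60

With E > V_b the solution is oscillatory, ψ ∝ e^{±ikx} with k = √(2m(E − V_b))/ℏ.
k = √(2 × 1.53 × 10.24) = 5.598.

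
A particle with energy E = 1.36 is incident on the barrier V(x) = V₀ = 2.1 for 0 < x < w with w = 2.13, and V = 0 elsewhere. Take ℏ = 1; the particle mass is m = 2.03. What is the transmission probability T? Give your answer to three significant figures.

T = 0.00227

Since E < V₀ the interior solution is evanescent with decay constant κ = √(2m(V₀ − E))/ℏ = 1.733.
κw = 3.692, sinh(κw) = 20.05.
Matching ψ, ψ′ at both faces gives T = [1 + V₀² sinh²(κw) / (4E(V₀ − E))]⁻¹ = 1/441.4 = 0.00227.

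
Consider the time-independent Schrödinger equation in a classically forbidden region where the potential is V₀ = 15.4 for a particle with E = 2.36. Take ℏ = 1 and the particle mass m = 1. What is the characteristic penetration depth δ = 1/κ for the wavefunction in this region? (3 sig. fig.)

Since E < V₀ the TISE in this region is ψ'' = κ²ψ with κ = √(2m(V₀ − E))/ℏ.
κ = √(2 × 1 × 13.04) = 5.107. The penetration depth is δ = 1/κ = 0.196.

δ = 0.196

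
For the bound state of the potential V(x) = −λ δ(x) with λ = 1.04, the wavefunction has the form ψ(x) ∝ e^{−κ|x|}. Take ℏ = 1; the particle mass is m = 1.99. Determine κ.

Integrate −(ℏ²/2m)ψ'' − λδ(x)ψ = Eψ from −ε to +ε: the ψ'' term gives ψ'(0⁺) − ψ'(0⁻) and the δ term gives −(2mλ/ℏ²)ψ(0).
With ψ ∝ e^{−κ|x|} this yields −2κ = −2mλ/ℏ², so κ = mλ/ℏ² = 2.070.

κ = 2.07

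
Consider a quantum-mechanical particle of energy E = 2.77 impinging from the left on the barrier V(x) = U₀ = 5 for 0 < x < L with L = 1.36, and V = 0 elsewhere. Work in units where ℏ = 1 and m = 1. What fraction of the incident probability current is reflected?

E < U₀: inside the barrier ψ ∝ e^{±κx} with κ = √(2m(U₀ − E))/ℏ = 2.112.
κL = 2.872, sinh(κL) = 8.809.
The exact tunnelling result is T⁻¹ = 1 + U₀² sinh²(κL) / [4E(U₀ − E)] = 79.52, so T = 0.0126.
R = 1 − T = 0.987.

R = 0.987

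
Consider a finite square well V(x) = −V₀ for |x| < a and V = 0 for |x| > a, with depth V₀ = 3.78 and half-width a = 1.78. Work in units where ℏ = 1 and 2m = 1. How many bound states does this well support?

Define the well-strength parameter z₀ = (a/ℏ)√(2mV₀) = 1.78 × √(2·0.5·3.78) = 3.461.
A new bound state (alternating even/odd) appears each time z₀ passes a multiple of π/2, so N = ⌊2z₀/π⌋ + 1 = ⌊2.203⌋ + 1 = 3.

N = 3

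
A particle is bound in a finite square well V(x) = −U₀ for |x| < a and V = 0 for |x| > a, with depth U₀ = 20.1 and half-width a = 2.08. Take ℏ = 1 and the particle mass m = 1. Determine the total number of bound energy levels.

Define the well-strength parameter z₀ = (a/ℏ)√(2mU₀) = 2.08 × √(2·1·20.1) = 13.19.
The even/odd transcendental equations gain one root per π/2 in z₀, giving N = 1 + ⌊2z₀/π⌋ = 1 + ⌊8.396⌋ = 9.

N = 9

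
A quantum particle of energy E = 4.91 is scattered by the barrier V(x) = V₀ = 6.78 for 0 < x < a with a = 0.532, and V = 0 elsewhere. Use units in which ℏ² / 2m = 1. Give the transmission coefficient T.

T = 0.559

Since E < V₀ the interior solution is evanescent with decay constant κ = √(2m(V₀ − E))/ℏ = 1.367.
κa = 0.7275, sinh(κa) = 0.7934.
The exact tunnelling result is T⁻¹ = 1 + V₀² sinh²(κa) / [4E(V₀ − E)] = 1.788, so T = 0.559.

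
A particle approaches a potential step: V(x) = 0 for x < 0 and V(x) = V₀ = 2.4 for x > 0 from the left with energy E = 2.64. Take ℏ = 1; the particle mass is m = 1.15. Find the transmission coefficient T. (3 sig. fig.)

T = 0.712

On each side the TISE gives plane waves with k = √(2m(E − V))/ℏ: k₁ = √(2·1.15·2.64) = 2.464, k₂ = √(2·1.15·0.24) = 0.7430.
Continuity of ψ and ψ′ at the step yields the reflection amplitude r = (k₁ − k₂)/(k₁ + k₂) = 0.5367; thus R = |r|² = 0.2880, T = 0.7120.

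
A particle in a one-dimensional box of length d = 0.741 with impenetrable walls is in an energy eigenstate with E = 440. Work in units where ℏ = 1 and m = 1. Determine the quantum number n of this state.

For an infinite well E_n = n²π²ℏ²/(2md²), so n = (d/πℏ)√(2mE).
n = (0.741/π) × √(2 × 1 × 440) = 6.997 → n = 7.

n = 7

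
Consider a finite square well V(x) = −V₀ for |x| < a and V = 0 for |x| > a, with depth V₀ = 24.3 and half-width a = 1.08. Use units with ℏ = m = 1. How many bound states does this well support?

N = 5

The dimensionless depth is z₀ = a√(2mV₀)/ℏ = 1.08 × √(48.60) = 7.529.
The even/odd transcendental equations gain one root per π/2 in z₀, giving N = 1 + ⌊2z₀/π⌋ = 1 + ⌊4.793⌋ = 5.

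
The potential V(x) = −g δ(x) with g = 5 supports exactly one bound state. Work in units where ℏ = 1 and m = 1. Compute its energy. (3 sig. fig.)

E = -12.5

The bound state is ψ(x) = √κ e^{−κ|x|}. The derivative jump ψ'(0⁺) − ψ'(0⁻) = −(2mg/ℏ²)ψ(0) fixes κ = mg/ℏ² = 5.000.
Then E = −ℏ²κ²/(2m) = −mg²/(2ℏ²) = -12.50.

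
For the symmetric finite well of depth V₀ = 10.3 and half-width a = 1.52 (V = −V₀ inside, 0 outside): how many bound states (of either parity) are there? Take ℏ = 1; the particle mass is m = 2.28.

N = 7

The dimensionless depth is z₀ = a√(2mV₀)/ℏ = 1.52 × √(46.97) = 10.42.
The even/odd transcendental equations gain one root per π/2 in z₀, giving N = 1 + ⌊2z₀/π⌋ = 1 + ⌊6.632⌋ = 7.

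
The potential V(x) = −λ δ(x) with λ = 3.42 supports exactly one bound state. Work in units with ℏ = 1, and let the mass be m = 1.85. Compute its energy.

For x ≠ 0 the bound state is ψ ∝ e^{−κ|x|}; integrating the TISE across the delta gives the cusp condition 2κ = 2mλ/ℏ², so κ = 6.327.
Then E = −ℏ²κ²/(2m) = −mλ²/(2ℏ²) = -10.82.

E = -10.8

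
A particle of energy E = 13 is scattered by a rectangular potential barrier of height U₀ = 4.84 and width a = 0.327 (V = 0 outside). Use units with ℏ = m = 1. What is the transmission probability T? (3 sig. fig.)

Above the barrier the interior wavenumber is k₂ = √(2m(E − U₀))/ℏ = 4.040, giving phase k₂a = 1.321.
T = [1 + U₀² sin²(k₂a) / (4E(E − U₀))]⁻¹ = 1/1.052 = 0.951.

T = 0.951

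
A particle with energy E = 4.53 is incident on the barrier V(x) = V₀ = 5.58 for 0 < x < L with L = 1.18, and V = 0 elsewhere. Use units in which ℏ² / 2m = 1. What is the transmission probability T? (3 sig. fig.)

Since E < V₀ the interior solution is evanescent with decay constant κ = √(2m(V₀ − E))/ℏ = 1.025.
κL = 1.209, sinh(κL) = 1.526.
Matching ψ, ψ′ at both faces gives T = [1 + V₀² sinh²(κL) / (4E(V₀ − E))]⁻¹ = 1/4.811 = 0.208.

T = 0.208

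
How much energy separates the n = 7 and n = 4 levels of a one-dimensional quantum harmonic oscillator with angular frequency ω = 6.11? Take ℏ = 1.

ΔE = 18.3

E_n = ℏω(n + ½), so ΔE = (7 − 4) ℏω = 3 × 6.11 = 18.33.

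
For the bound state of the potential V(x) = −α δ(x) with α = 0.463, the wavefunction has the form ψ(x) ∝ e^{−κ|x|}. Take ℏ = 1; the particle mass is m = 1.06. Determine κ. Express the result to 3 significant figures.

κ = 0.491

Integrating the TISE across x = 0 gives the cusp condition ψ'(0⁺) − ψ'(0⁻) = −(2mα/ℏ²)ψ(0).
With ψ ∝ e^{−κ|x|} this yields −2κ = −2mα/ℏ², so κ = mα/ℏ² = 0.4908.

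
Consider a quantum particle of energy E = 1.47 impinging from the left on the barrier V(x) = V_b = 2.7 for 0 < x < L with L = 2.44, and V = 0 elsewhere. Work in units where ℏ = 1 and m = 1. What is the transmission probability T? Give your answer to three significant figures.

T = 0.00188

Since E < V_b the interior solution is evanescent with decay constant κ = √(2m(V_b − E))/ℏ = 1.568.
κL = 3.827, sinh(κL) = 22.95.
Matching ψ, ψ′ at both faces gives T = [1 + V_b² sinh²(κL) / (4E(V_b − E))]⁻¹ = 1/532.0 = 0.00188.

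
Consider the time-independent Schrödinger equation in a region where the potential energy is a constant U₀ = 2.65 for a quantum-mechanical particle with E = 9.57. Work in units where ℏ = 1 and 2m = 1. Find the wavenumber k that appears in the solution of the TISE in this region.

With E > U₀ the solution is oscillatory, ψ ∝ e^{±ikx} with k = √(2m(E − U₀))/ℏ.
k = √(2 × 0.5 × 6.92) = 2.631.

k = 2.63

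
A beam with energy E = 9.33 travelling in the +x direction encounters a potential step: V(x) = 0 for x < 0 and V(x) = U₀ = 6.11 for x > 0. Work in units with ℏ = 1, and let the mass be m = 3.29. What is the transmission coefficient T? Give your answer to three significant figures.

The wavenumbers are k₁ = √(2mE)/ℏ = 7.835 on the left and k₂ = √(2m(E − U₀))/ℏ = 4.603 on the right.
Continuity of ψ and ψ′ at the step yields the reflection amplitude r = (k₁ − k₂)/(k₁ + k₂) = 0.2599; thus R = |r|² = 0.06753, T = 0.9325.

T = 0.932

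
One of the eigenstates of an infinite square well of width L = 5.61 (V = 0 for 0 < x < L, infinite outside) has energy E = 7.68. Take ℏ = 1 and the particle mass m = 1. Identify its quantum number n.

From E_n = n²π²ℏ²/(2mL²) invert to n = √(2mL²E)/(πℏ).
n = (5.61/π) × √(2 × 1 × 7.68) = 6.999 → n = 7.

n = 7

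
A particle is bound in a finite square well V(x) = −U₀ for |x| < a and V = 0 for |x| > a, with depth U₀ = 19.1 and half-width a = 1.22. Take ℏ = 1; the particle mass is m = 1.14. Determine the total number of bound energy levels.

The dimensionless depth is z₀ = a√(2mU₀)/ℏ = 1.22 × √(43.55) = 8.051.
A new bound state (alternating even/odd) appears each time z₀ passes a multiple of π/2, so N = ⌊2z₀/π⌋ + 1 = ⌊5.125⌋ + 1 = 6.

N = 6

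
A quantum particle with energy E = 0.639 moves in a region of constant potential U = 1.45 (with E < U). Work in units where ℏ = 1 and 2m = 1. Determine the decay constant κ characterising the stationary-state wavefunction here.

κ = 0.901

Since E < U the TISE in this region is ψ'' = κ²ψ with κ = √(2m(U − E))/ℏ.
κ = √(2 × 0.5 × 0.811) = 0.9006.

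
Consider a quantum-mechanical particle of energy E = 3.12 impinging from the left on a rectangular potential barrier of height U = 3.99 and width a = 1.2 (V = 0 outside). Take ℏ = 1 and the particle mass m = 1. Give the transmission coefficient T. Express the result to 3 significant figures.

T = 0.111

Since E < U the interior solution is evanescent with decay constant κ = √(2m(U − E))/ℏ = 1.319.
κa = 1.583, sinh(κa) = 2.332.
Matching ψ, ψ′ at both faces gives T = [1 + U² sinh²(κa) / (4E(U − E))]⁻¹ = 1/8.973 = 0.111.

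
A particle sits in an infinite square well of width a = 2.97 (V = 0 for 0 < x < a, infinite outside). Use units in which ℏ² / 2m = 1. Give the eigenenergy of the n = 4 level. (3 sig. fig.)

The infinite-well eigenfunctions ψ_n = √(2/a) sin(nπx/a) vanish at both walls, giving E_n = n²π²ℏ²/(2ma²).
E_4 = 4² × π² / (2 × 0.5 × 2.97²) = 17.90.

E = 17.9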